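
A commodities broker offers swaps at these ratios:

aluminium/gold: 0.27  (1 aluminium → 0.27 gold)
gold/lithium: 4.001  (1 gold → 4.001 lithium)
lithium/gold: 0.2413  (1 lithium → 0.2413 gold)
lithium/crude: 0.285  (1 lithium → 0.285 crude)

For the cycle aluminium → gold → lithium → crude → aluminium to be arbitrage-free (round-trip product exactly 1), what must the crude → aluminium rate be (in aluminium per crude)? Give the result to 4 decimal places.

Known legs of the cycle: 0.27 × 4.001 × 0.285 = 0.30787695
For no arbitrage the full-cycle product must be 1, so the missing rate is 1 / 0.30787695 ≈ 3.248051.

3.2481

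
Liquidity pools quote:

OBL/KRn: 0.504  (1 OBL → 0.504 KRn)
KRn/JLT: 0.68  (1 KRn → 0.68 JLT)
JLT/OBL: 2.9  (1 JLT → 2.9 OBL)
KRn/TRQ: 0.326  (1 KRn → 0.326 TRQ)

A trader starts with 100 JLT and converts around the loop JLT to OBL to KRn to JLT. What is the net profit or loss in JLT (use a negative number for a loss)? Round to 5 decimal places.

100 JLT × 2.9 = 290 OBL
290 OBL × 0.504 = 146.16 KRn
146.16 KRn × 0.68 = 99.3888 JLT
Net change: 99.3888 − 100 = -0.6112 JLT

-0.61120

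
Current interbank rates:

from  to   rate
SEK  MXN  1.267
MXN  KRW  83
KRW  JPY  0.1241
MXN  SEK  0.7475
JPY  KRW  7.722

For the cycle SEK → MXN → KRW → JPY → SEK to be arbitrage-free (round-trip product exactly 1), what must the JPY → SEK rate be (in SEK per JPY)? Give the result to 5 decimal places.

Known legs of the cycle: 1.267 × 83 × 0.1241 = 13.0504801
For no arbitrage the full-cycle product must be 1, so the missing rate is 1 / 13.0504801 ≈ 0.0766255.

0.07663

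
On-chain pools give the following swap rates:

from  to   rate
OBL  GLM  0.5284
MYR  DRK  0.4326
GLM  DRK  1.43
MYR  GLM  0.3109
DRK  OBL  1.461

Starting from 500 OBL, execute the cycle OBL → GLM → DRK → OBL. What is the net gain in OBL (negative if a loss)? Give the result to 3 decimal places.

500 OBL × 0.5284 = 264.2 GLM
264.2 GLM × 1.43 = 377.806 DRK
377.806 DRK × 1.461 = 551.974566 OBL
Net change: 551.974566 − 500 = 51.974566 OBL

51.975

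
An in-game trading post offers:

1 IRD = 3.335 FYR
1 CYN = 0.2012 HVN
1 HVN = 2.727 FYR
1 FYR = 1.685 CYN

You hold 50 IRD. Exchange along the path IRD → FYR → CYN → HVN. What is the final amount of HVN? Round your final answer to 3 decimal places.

50 IRD × 3.335 = 166.75 FYR
166.75 FYR × 1.685 = 280.97375 CYN
280.97375 CYN × 0.2012 = 56.5319185 HVN

56.532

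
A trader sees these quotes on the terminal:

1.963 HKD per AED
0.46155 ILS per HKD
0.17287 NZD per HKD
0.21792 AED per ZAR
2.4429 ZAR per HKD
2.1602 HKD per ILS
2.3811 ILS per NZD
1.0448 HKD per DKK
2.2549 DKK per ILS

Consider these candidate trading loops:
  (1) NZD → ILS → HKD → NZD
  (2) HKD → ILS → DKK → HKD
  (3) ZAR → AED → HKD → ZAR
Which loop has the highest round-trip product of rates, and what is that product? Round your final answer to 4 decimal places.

(1) 2.3811 × 2.1602 × 0.17287 = 0.88918
(2) 0.46155 × 2.2549 × 1.0448 = 1.08737
(3) 0.21792 × 1.963 × 2.4429 = 1.04502
Highest is cycle (2) at 1.0874 (>1, arbitrage).

1.0874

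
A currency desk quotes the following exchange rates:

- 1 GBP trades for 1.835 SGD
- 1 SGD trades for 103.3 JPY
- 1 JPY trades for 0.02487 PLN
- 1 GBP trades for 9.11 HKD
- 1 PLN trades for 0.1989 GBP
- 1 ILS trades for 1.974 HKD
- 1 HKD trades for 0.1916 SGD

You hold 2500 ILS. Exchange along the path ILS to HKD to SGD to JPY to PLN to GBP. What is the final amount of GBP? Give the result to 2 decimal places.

2500 ILS × 1.974 = 4935 HKD
4935 HKD × 0.1916 = 945.546 SGD
945.546 SGD × 103.3 = 97674.9018 JPY
97674.9018 JPY × 0.02487 = 2429.174807766 PLN
2429.174807766 PLN × 0.1989 = 483.1628692646574 GBP

483.16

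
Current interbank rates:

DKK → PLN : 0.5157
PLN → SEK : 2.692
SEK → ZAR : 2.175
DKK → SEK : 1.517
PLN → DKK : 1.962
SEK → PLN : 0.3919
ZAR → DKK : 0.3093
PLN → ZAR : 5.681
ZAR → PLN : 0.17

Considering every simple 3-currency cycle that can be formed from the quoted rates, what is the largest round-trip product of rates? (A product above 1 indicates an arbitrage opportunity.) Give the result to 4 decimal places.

1.1664

SEK→PLN→DKK→SEK: 0.3919 × 1.962 × 1.517 = 1.16643
SEK→ZAR→DKK→SEK: 2.175 × 0.3093 × 1.517 = 1.02053
SEK→ZAR→PLN→SEK: 2.175 × 0.17 × 2.692 = 0.99537
PLN→ZAR→DKK→PLN: 5.681 × 0.3093 × 0.5157 = 0.90615
Maximum is SEK→PLN→DKK→SEK at 1.1664; arbitrage exists.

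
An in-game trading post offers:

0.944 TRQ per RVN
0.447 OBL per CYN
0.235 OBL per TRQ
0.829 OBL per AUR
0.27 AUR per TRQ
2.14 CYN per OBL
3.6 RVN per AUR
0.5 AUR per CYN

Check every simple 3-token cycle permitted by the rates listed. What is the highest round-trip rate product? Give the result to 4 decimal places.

0.9176

AUR→RVN→TRQ→AUR: 3.6 × 0.944 × 0.27 = 0.91757
AUR→OBL→CYN→AUR: 0.829 × 2.14 × 0.5 = 0.88703
Maximum is AUR→RVN→TRQ→AUR at 0.9176; no arbitrage — every cycle loses value.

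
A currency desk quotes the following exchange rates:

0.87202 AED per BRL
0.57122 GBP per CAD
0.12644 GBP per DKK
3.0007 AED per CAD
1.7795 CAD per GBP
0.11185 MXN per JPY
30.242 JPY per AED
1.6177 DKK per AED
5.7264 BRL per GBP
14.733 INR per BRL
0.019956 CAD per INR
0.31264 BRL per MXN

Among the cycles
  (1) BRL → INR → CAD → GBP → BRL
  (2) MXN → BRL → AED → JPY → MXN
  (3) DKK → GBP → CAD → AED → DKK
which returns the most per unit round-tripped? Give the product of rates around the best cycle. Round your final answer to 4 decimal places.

1.0922

(1) 14.733 × 0.019956 × 0.57122 × 5.7264 = 0.96172
(2) 0.31264 × 0.87202 × 30.242 × 0.11185 = 0.92218
(3) 0.12644 × 1.7795 × 3.0007 × 1.6177 = 1.09220
Highest is cycle (3) at 1.0922 (>1, arbitrage).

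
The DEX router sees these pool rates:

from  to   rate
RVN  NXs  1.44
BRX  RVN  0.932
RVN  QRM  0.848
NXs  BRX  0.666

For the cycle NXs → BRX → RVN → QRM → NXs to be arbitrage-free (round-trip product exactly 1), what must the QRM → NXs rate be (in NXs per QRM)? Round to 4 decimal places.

Known legs of the cycle: 0.666 × 0.932 × 0.848 = 0.526363776
For no arbitrage the full-cycle product must be 1, so the missing rate is 1 / 0.526363776 ≈ 1.899827.

1.8998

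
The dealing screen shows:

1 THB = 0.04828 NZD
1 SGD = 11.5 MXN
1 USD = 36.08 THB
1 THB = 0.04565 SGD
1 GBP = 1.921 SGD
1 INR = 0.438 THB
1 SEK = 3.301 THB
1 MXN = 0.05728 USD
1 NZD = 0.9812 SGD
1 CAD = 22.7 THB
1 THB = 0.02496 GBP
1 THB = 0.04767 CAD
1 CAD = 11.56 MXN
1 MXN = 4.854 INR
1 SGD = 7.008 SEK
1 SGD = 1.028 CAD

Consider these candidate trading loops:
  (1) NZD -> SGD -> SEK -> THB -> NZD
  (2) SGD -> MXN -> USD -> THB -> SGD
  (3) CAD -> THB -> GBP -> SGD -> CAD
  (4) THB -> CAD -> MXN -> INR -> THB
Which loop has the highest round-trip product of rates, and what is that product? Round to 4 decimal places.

1.1716

(1) 0.9812 × 7.008 × 3.301 × 0.04828 = 1.09588
(2) 11.5 × 0.05728 × 36.08 × 0.04565 = 1.08495
(3) 22.7 × 0.02496 × 1.921 × 1.028 = 1.11890
(4) 0.04767 × 11.56 × 4.854 × 0.438 = 1.17159
Highest is cycle (4) at 1.1716 (>1, arbitrage).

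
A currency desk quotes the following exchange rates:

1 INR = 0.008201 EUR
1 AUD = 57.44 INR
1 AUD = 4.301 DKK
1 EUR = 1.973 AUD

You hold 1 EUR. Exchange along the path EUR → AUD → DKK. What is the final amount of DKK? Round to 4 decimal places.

8.4859

1 EUR × 1.973 = 1.973 AUD
1.973 AUD × 4.301 = 8.485873 DKK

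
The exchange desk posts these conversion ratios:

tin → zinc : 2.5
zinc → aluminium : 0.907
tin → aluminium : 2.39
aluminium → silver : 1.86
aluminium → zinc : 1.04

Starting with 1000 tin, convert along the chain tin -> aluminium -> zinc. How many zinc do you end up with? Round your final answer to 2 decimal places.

1000 tin × 2.39 = 2390 aluminium
2390 aluminium × 1.04 = 2485.6 zinc

2485.60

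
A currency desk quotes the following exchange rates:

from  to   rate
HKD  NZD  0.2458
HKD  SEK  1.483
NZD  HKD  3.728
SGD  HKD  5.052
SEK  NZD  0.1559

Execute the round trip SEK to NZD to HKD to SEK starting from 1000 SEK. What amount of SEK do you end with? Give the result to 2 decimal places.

861.91

1000 SEK × 0.1559 = 155.9 NZD
155.9 NZD × 3.728 = 581.1952 HKD
581.1952 HKD × 1.483 = 861.9124816 SEK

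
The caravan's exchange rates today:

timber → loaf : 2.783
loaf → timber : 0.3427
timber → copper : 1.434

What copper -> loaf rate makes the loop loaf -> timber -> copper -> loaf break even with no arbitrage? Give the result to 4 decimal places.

2.0349

Known legs of the cycle: 0.3427 × 1.434 = 0.4914318
For no arbitrage the full-cycle product must be 1, so the missing rate is 1 / 0.4914318 ≈ 2.034870.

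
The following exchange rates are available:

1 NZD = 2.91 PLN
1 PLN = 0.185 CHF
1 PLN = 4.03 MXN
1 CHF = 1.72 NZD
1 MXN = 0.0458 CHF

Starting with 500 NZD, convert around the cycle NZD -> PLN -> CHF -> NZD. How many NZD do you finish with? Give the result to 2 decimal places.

462.98

500 NZD × 2.91 = 1455 PLN
1455 PLN × 0.185 = 269.175 CHF
269.175 CHF × 1.72 = 462.981 NZD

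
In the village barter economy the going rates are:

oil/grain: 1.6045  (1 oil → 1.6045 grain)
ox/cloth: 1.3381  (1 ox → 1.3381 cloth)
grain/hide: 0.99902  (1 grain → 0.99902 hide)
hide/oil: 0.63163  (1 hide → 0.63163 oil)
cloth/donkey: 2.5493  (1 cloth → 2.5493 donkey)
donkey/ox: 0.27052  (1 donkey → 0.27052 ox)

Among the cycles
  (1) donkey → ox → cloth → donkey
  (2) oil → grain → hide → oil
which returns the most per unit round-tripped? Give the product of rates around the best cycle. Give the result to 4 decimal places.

(1) 0.27052 × 1.3381 × 2.5493 = 0.92280
(2) 1.6045 × 0.99902 × 0.63163 = 1.01246
Highest is cycle (2) at 1.0125 (>1, arbitrage).

1.0125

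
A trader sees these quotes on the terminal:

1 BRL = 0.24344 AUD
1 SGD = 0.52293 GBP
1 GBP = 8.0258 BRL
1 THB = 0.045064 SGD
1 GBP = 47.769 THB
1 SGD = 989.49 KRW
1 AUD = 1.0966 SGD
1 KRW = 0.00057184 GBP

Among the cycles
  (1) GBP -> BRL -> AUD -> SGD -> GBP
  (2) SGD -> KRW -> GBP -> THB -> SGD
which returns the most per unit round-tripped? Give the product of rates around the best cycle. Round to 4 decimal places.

(1) 8.0258 × 0.24344 × 1.0966 × 0.52293 = 1.12040
(2) 989.49 × 0.00057184 × 47.769 × 0.045064 = 1.21804
Highest is cycle (2) at 1.2180 (>1, arbitrage).

1.2180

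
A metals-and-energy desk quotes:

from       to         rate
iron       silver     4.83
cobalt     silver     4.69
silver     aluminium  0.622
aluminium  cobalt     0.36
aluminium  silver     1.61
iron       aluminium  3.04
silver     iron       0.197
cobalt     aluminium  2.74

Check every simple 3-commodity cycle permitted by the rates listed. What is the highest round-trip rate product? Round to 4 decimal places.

1.0502

aluminium→cobalt→silver→aluminium: 0.36 × 4.69 × 0.622 = 1.05018
aluminium→silver→iron→aluminium: 1.61 × 0.197 × 3.04 = 0.96420
Maximum is aluminium→cobalt→silver→aluminium at 1.0502; arbitrage exists.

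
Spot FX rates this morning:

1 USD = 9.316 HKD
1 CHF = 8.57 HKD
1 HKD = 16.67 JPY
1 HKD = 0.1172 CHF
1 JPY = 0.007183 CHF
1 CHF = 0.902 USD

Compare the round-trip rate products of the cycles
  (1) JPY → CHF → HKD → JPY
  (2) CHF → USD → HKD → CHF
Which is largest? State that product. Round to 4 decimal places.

1.0262

(1) 0.007183 × 8.57 × 16.67 = 1.02618
(2) 0.902 × 9.316 × 0.1172 = 0.98484
Highest is cycle (1) at 1.0262 (>1, arbitrage).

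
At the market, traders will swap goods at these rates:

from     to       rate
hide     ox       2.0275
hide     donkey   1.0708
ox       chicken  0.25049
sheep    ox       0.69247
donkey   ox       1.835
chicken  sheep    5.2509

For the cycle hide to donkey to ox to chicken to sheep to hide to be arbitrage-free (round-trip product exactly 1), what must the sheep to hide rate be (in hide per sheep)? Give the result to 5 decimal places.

Known legs of the cycle: 1.0708 × 1.835 × 0.25049 × 5.2509 = 2.584452599633838
For no arbitrage the full-cycle product must be 1, so the missing rate is 1 / 2.584452599633838 ≈ 0.3869291.

0.38693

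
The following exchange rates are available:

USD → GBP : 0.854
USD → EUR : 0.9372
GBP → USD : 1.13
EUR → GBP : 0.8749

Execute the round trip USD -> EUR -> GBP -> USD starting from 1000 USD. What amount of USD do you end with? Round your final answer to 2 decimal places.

926.55

1000 USD × 0.9372 = 937.2 EUR
937.2 EUR × 0.8749 = 819.95628 GBP
819.95628 GBP × 1.13 = 926.5505964 USD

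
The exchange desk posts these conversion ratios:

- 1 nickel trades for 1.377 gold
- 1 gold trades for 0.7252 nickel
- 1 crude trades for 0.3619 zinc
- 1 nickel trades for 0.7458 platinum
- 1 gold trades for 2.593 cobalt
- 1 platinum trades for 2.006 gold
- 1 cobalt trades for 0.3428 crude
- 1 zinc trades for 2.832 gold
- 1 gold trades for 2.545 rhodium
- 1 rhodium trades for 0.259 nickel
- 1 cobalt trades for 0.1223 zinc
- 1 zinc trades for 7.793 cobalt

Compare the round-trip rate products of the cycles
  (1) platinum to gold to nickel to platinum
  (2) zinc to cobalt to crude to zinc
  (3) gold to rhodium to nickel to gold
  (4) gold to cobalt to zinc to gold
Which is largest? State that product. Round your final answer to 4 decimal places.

1.0850

(1) 2.006 × 0.7252 × 0.7458 = 1.08495
(2) 7.793 × 0.3428 × 0.3619 = 0.96679
(3) 2.545 × 0.259 × 1.377 = 0.90766
(4) 2.593 × 0.1223 × 2.832 = 0.89809
Highest is cycle (1) at 1.0850 (>1, arbitrage).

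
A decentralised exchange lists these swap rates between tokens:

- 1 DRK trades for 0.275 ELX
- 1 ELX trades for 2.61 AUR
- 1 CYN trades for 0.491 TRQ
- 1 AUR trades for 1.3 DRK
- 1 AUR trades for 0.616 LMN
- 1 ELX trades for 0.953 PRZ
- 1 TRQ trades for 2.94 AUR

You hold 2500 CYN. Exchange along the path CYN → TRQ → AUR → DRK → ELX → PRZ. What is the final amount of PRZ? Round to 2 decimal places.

2500 CYN × 0.491 = 1227.5 TRQ
1227.5 TRQ × 2.94 = 3608.85 AUR
3608.85 AUR × 1.3 = 4691.505 DRK
4691.505 DRK × 0.275 = 1290.163875 ELX
1290.163875 ELX × 0.953 = 1229.526172875 PRZ

1229.53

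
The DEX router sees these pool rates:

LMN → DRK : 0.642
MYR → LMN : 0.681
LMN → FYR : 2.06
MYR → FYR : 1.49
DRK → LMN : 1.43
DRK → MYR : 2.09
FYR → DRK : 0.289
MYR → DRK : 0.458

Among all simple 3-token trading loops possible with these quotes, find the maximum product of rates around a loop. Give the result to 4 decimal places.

0.9138

MYR→LMN→DRK→MYR: 0.681 × 0.642 × 2.09 = 0.91375
MYR→FYR→DRK→MYR: 1.49 × 0.289 × 2.09 = 0.89997
DRK→LMN→FYR→DRK: 1.43 × 2.06 × 0.289 = 0.85134
Maximum is MYR→LMN→DRK→MYR at 0.9138; no arbitrage — every cycle loses value.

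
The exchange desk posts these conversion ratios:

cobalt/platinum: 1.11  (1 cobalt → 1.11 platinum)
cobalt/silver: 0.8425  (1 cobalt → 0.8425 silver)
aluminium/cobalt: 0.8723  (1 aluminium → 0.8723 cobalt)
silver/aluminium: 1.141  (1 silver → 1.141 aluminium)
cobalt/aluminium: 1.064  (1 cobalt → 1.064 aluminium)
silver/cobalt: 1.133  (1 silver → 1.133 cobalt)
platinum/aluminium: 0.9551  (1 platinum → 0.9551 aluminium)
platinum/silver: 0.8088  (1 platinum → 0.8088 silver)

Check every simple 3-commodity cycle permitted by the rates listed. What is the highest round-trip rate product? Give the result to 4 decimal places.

1.0172

cobalt→platinum→silver→cobalt: 1.11 × 0.8088 × 1.133 = 1.01717
cobalt→platinum→aluminium→cobalt: 1.11 × 0.9551 × 0.8723 = 0.92478
cobalt→silver→aluminium→cobalt: 0.8425 × 1.141 × 0.8723 = 0.83854
Maximum is cobalt→platinum→silver→cobalt at 1.0172; arbitrage exists.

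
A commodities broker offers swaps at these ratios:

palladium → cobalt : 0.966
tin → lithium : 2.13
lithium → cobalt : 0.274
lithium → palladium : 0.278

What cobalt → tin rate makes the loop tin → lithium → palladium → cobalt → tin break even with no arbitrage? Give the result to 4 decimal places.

1.7482

Known legs of the cycle: 2.13 × 0.278 × 0.966 = 0.57200724
For no arbitrage the full-cycle product must be 1, so the missing rate is 1 / 0.57200724 ≈ 1.748230.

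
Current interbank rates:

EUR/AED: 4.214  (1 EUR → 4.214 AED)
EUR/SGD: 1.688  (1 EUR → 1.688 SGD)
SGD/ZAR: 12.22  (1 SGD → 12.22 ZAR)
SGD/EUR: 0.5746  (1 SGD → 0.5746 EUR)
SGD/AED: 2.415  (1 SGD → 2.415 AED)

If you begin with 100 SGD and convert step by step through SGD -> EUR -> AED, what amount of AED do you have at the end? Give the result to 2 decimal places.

100 SGD × 0.5746 = 57.46 EUR
57.46 EUR × 4.214 = 242.13644 AED

242.14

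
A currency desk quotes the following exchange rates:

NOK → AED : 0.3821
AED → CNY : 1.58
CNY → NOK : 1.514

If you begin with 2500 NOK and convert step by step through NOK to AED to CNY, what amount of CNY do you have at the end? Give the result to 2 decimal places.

1509.30

2500 NOK × 0.3821 = 955.25 AED
955.25 AED × 1.58 = 1509.295 CNY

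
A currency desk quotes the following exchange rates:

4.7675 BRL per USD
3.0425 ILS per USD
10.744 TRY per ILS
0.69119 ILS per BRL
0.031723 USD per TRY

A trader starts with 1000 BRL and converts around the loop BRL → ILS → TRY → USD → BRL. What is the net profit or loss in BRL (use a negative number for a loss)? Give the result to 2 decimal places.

123.13

1000 BRL × 0.69119 = 691.19 ILS
691.19 ILS × 10.744 = 7426.14536 TRY
7426.14536 TRY × 0.031723 = 235.57960925528 USD
235.57960925528 USD × 4.7675 = 1123.1257871245474 BRL
Net change: 1123.1257871245474 − 1000 = 123.1257871245474 BRL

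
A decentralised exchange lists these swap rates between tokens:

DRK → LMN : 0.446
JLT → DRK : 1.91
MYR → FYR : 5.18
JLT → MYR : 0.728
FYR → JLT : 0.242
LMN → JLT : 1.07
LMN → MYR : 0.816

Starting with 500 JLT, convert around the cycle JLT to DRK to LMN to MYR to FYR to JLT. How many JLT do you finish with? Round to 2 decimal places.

435.69

500 JLT × 1.91 = 955 DRK
955 DRK × 0.446 = 425.93 LMN
425.93 LMN × 0.816 = 347.55888 MYR
347.55888 MYR × 5.18 = 1800.3549984 FYR
1800.3549984 FYR × 0.242 = 435.6859096128 JLT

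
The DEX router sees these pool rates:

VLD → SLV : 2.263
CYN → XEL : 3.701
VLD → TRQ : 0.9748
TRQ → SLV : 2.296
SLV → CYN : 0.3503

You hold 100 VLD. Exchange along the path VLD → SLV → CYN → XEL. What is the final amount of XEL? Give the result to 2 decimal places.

293.39

100 VLD × 2.263 = 226.3 SLV
226.3 SLV × 0.3503 = 79.27289 CYN
79.27289 CYN × 3.701 = 293.38896589 XEL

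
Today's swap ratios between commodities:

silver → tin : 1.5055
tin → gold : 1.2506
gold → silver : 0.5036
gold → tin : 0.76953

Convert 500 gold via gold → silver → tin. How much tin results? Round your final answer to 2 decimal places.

379.08

500 gold × 0.5036 = 251.8 silver
251.8 silver × 1.5055 = 379.0849 tin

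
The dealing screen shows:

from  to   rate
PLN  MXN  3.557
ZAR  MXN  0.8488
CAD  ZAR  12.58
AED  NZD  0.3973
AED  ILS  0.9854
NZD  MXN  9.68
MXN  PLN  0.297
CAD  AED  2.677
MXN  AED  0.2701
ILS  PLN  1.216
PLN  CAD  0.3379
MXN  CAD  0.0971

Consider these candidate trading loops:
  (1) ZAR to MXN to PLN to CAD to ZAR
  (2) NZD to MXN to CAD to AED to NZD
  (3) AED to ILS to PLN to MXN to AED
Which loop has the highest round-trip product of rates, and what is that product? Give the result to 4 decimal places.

(1) 0.8488 × 0.297 × 0.3379 × 12.58 = 1.07159
(2) 9.68 × 0.0971 × 2.677 × 0.3973 = 0.99968
(3) 0.9854 × 1.216 × 3.557 × 0.2701 = 1.15121
Highest is cycle (3) at 1.1512 (>1, arbitrage).

1.1512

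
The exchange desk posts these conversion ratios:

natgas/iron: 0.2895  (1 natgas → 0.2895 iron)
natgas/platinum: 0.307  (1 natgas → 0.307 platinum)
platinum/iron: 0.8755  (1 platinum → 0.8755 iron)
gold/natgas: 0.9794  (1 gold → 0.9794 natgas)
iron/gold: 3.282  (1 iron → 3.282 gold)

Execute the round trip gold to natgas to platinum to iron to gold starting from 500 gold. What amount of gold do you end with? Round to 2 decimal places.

431.98

500 gold × 0.9794 = 489.7 natgas
489.7 natgas × 0.307 = 150.3379 platinum
150.3379 platinum × 0.8755 = 131.62083145 iron
131.62083145 iron × 3.282 = 431.9795688189 gold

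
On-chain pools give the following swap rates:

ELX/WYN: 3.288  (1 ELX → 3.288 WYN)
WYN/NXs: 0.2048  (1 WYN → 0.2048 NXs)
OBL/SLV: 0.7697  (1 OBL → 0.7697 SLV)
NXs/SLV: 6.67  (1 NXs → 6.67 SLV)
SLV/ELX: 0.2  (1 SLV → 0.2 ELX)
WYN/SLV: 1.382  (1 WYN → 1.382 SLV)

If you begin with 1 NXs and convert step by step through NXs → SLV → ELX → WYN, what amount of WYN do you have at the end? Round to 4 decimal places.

4.3862

1 NXs × 6.67 = 6.67 SLV
6.67 SLV × 0.2 = 1.334 ELX
1.334 ELX × 3.288 = 4.386192 WYN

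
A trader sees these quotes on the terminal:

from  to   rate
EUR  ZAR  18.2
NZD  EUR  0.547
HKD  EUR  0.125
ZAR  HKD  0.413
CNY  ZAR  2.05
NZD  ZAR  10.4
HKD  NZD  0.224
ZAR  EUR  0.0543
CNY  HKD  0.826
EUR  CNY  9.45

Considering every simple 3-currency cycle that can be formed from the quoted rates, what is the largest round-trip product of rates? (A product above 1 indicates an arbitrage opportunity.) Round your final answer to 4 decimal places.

EUR→CNY→ZAR→EUR: 9.45 × 2.05 × 0.0543 = 1.05193
EUR→CNY→HKD→EUR: 9.45 × 0.826 × 0.125 = 0.97571
ZAR→HKD→NZD→ZAR: 0.413 × 0.224 × 10.4 = 0.96212
EUR→ZAR→HKD→EUR: 18.2 × 0.413 × 0.125 = 0.93958
Maximum is EUR→CNY→ZAR→EUR at 1.0519; arbitrage exists.

1.0519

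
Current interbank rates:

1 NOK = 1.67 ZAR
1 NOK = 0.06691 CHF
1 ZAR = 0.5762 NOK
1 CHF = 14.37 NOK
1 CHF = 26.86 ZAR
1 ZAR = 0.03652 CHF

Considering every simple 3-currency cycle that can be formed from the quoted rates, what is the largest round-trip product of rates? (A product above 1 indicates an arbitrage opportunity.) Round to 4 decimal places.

1.0355

ZAR→NOK→CHF→ZAR: 0.5762 × 0.06691 × 26.86 = 1.03555
ZAR→CHF→NOK→ZAR: 0.03652 × 14.37 × 1.67 = 0.87640
Maximum is ZAR→NOK→CHF→ZAR at 1.0355; arbitrage exists.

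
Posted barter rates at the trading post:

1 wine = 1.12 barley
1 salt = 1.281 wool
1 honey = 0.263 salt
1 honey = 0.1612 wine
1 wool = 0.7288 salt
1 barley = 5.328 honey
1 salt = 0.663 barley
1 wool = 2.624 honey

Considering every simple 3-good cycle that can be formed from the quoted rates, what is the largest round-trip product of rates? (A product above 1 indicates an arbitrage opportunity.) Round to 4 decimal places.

honey→wine→barley→honey: 0.1612 × 1.12 × 5.328 = 0.96194
salt→barley→honey→salt: 0.663 × 5.328 × 0.263 = 0.92904
salt→wool→honey→salt: 1.281 × 2.624 × 0.263 = 0.88403
Maximum is honey→wine→barley→honey at 0.9619; no arbitrage — every cycle loses value.

0.9619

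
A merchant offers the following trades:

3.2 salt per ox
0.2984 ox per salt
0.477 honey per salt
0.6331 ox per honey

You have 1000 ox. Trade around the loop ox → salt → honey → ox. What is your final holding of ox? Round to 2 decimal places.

966.36

1000 ox × 3.2 = 3200 salt
3200 salt × 0.477 = 1526.4 honey
1526.4 honey × 0.6331 = 966.36384 ox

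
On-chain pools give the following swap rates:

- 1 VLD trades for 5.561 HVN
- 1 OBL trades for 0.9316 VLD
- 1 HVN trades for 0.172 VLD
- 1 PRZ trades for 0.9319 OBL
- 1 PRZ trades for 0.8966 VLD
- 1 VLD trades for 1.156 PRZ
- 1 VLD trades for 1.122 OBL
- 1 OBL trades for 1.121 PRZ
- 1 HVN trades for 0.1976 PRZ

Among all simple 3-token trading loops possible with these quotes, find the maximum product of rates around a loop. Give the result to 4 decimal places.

VLD→OBL→PRZ→VLD: 1.122 × 1.121 × 0.8966 = 1.12771
VLD→PRZ→OBL→VLD: 1.156 × 0.9319 × 0.9316 = 1.00359
VLD→HVN→PRZ→VLD: 5.561 × 0.1976 × 0.8966 = 0.98523
Maximum is VLD→OBL→PRZ→VLD at 1.1277; arbitrage exists.

1.1277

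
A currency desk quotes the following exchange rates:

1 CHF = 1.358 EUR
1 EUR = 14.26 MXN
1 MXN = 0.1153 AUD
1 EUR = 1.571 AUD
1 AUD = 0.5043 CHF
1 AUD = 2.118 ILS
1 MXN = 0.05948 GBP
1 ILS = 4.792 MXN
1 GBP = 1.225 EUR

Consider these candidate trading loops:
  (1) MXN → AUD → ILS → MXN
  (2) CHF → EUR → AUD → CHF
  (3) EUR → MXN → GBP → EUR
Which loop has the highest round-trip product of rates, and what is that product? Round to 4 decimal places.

1.1702

(1) 0.1153 × 2.118 × 4.792 = 1.17023
(2) 1.358 × 1.571 × 0.5043 = 1.07588
(3) 14.26 × 0.05948 × 1.225 = 1.03903
Highest is cycle (1) at 1.1702 (>1, arbitrage).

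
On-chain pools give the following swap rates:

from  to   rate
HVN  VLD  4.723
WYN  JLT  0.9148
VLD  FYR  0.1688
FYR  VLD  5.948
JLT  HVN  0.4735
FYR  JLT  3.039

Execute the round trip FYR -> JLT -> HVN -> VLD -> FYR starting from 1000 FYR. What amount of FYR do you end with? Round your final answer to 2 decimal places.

1147.21

1000 FYR × 3.039 = 3039 JLT
3039 JLT × 0.4735 = 1438.9665 HVN
1438.9665 HVN × 4.723 = 6796.2387795 VLD
6796.2387795 VLD × 0.1688 = 1147.2051059796 FYR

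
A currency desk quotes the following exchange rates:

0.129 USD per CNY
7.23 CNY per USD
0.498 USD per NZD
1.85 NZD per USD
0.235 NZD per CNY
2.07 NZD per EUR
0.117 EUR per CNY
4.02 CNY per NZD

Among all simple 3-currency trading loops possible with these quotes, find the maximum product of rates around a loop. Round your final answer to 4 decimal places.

NZD→CNY→EUR→NZD: 4.02 × 0.117 × 2.07 = 0.97360
NZD→CNY→USD→NZD: 4.02 × 0.129 × 1.85 = 0.95937
NZD→USD→CNY→NZD: 0.498 × 7.23 × 0.235 = 0.84613
Maximum is NZD→CNY→EUR→NZD at 0.9736; no arbitrage — every cycle loses value.

0.9736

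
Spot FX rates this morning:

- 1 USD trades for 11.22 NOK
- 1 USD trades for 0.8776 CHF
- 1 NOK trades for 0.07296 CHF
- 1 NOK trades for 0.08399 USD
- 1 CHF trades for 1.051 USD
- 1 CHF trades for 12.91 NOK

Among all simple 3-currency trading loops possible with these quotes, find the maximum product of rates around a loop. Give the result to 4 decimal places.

0.9516

USD→CHF→NOK→USD: 0.8776 × 12.91 × 0.08399 = 0.95159
USD→NOK→CHF→USD: 11.22 × 0.07296 × 1.051 = 0.86036
Maximum is USD→CHF→NOK→USD at 0.9516; no arbitrage — every cycle loses value.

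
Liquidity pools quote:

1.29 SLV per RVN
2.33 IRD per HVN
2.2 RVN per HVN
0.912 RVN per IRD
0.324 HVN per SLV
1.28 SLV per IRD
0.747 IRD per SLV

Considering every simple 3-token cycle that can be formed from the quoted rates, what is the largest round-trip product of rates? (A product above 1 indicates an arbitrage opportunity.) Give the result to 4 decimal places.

HVN→IRD→SLV→HVN: 2.33 × 1.28 × 0.324 = 0.96630
HVN→RVN→SLV→HVN: 2.2 × 1.29 × 0.324 = 0.91951
SLV→IRD→RVN→SLV: 0.747 × 0.912 × 1.29 = 0.87883
Maximum is HVN→IRD→SLV→HVN at 0.9663; no arbitrage — every cycle loses value.

0.9663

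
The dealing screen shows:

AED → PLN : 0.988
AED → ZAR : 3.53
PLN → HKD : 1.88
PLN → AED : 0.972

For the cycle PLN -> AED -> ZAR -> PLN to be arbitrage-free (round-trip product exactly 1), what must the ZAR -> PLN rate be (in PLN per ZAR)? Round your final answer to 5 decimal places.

Known legs of the cycle: 0.972 × 3.53 = 3.43116
For no arbitrage the full-cycle product must be 1, so the missing rate is 1 / 3.43116 ≈ 0.2914466.

0.29145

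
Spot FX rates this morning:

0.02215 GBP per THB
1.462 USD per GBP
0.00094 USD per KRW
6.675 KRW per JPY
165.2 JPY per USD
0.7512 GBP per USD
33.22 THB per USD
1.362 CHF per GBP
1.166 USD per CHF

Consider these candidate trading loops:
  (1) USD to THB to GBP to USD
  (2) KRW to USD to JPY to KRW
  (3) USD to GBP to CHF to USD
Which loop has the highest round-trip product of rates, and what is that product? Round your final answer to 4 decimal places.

1.1930

(1) 33.22 × 0.02215 × 1.462 = 1.07577
(2) 0.00094 × 165.2 × 6.675 = 1.03655
(3) 0.7512 × 1.362 × 1.166 = 1.19297
Highest is cycle (3) at 1.1930 (>1, arbitrage).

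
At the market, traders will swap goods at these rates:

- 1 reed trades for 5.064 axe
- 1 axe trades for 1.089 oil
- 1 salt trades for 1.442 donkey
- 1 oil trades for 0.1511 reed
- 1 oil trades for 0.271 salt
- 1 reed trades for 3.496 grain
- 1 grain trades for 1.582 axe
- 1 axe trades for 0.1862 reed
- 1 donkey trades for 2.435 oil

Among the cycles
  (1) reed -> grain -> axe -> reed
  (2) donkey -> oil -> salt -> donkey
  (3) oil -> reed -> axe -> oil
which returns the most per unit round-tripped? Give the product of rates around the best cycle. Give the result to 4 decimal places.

1.0298

(1) 3.496 × 1.582 × 0.1862 = 1.02981
(2) 2.435 × 0.271 × 1.442 = 0.95155
(3) 0.1511 × 5.064 × 1.089 = 0.83327
Highest is cycle (1) at 1.0298 (>1, arbitrage).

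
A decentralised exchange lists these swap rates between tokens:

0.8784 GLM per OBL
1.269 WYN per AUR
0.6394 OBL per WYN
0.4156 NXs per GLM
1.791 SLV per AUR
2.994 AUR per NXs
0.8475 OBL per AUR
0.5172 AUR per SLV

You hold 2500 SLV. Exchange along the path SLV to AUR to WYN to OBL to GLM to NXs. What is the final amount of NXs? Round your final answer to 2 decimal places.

2500 SLV × 0.5172 = 1293 AUR
1293 AUR × 1.269 = 1640.817 WYN
1640.817 WYN × 0.6394 = 1049.1383898 OBL
1049.1383898 OBL × 0.8784 = 921.56316160032 GLM
921.56316160032 GLM × 0.4156 = 383.001649961092992 NXs

383.00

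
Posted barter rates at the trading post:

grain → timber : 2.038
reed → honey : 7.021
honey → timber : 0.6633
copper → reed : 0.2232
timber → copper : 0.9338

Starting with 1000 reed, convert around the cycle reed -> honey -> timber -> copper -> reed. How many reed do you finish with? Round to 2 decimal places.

1000 reed × 7.021 = 7021 honey
7021 honey × 0.6633 = 4657.0293 timber
4657.0293 timber × 0.9338 = 4348.73396034 copper
4348.73396034 copper × 0.2232 = 970.637419947888 reed

970.64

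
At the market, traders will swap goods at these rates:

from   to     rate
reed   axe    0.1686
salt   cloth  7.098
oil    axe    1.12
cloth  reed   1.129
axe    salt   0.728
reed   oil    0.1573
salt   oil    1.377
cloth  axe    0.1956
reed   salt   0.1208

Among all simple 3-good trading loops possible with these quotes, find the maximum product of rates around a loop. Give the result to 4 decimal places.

1.1228

salt→oil→axe→salt: 1.377 × 1.12 × 0.728 = 1.12275
salt→cloth→axe→salt: 7.098 × 0.1956 × 0.728 = 1.01073
salt→cloth→reed→salt: 7.098 × 1.129 × 0.1208 = 0.96805
Maximum is salt→oil→axe→salt at 1.1228; arbitrage exists.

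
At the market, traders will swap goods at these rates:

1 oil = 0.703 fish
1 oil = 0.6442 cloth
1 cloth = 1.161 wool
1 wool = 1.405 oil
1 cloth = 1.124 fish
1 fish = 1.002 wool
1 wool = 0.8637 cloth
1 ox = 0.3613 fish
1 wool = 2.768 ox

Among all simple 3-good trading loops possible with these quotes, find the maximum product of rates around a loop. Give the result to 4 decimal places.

1.0508

cloth→wool→oil→cloth: 1.161 × 1.405 × 0.6442 = 1.05082
ox→fish→wool→ox: 0.3613 × 1.002 × 2.768 = 1.00208
oil→fish→wool→oil: 0.703 × 1.002 × 1.405 = 0.98969
cloth→fish→wool→cloth: 1.124 × 1.002 × 0.8637 = 0.97274
Maximum is cloth→wool→oil→cloth at 1.0508; arbitrage exists.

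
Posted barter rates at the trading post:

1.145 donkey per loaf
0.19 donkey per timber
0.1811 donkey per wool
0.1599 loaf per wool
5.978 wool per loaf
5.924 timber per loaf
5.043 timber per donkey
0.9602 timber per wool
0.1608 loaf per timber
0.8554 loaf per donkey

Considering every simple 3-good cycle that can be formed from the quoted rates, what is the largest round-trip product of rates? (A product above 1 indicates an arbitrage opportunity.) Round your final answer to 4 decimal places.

timber→donkey→loaf→timber: 0.19 × 0.8554 × 5.924 = 0.96280
timber→loaf→donkey→timber: 0.1608 × 1.145 × 5.043 = 0.92850
wool→donkey→loaf→wool: 0.1811 × 0.8554 × 5.978 = 0.92607
wool→timber→loaf→wool: 0.9602 × 0.1608 × 5.978 = 0.92300
Maximum is timber→donkey→loaf→timber at 0.9628; no arbitrage — every cycle loses value.

0.9628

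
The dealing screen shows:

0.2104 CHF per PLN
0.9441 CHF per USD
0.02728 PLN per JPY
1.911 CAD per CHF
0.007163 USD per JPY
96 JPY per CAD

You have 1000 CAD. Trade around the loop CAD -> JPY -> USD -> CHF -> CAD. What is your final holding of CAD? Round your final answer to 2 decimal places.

1000 CAD × 96 = 96000 JPY
96000 JPY × 0.007163 = 687.648 USD
687.648 USD × 0.9441 = 649.2084768 CHF
649.2084768 CHF × 1.911 = 1240.6373991648 CAD

1240.64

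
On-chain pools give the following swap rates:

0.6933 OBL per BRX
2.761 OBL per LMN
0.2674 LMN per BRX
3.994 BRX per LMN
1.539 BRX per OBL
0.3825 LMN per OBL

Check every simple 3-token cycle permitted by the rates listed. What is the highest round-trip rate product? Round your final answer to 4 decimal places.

LMN→OBL→BRX→LMN: 2.761 × 1.539 × 0.2674 = 1.13623
LMN→BRX→OBL→LMN: 3.994 × 0.6933 × 0.3825 = 1.05916
Maximum is LMN→OBL→BRX→LMN at 1.1362; arbitrage exists.

1.1362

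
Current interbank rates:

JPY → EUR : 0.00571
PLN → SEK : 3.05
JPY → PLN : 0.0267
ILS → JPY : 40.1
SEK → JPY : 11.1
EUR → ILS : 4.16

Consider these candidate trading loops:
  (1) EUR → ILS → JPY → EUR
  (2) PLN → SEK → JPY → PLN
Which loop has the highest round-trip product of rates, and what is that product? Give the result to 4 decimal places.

(1) 4.16 × 40.1 × 0.00571 = 0.95252
(2) 3.05 × 11.1 × 0.0267 = 0.90393
Highest is cycle (1) at 0.9525 (≤1, no arbitrage).

0.9525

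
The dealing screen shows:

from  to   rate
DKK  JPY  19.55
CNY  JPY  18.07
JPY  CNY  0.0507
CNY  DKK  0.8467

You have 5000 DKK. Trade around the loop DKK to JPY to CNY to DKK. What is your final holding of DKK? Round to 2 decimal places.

4196.18

5000 DKK × 19.55 = 97750 JPY
97750 JPY × 0.0507 = 4955.925 CNY
4955.925 CNY × 0.8467 = 4196.1816975 DKK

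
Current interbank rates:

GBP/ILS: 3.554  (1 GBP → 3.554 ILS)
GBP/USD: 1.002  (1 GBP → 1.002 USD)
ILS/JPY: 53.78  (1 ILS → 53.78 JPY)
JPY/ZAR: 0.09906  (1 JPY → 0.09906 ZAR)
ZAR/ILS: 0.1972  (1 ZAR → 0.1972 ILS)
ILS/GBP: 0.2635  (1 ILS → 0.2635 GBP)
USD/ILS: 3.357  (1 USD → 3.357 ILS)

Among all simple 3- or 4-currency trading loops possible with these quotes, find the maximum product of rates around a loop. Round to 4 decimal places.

1.0506

ZAR→ILS→JPY→ZAR: 0.1972 × 53.78 × 0.09906 = 1.05057
ILS→GBP→USD→ILS: 0.2635 × 1.002 × 3.357 = 0.88634
Maximum is ZAR→ILS→JPY→ZAR at 1.0506; arbitrage exists.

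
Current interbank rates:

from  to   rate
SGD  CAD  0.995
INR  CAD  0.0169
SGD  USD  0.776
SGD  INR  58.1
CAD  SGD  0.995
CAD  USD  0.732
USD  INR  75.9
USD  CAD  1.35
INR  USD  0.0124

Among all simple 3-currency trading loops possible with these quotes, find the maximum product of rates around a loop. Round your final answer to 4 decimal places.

SGD→USD→CAD→SGD: 0.776 × 1.35 × 0.995 = 1.04236
SGD→INR→CAD→SGD: 58.1 × 0.0169 × 0.995 = 0.97698
CAD→USD→INR→CAD: 0.732 × 75.9 × 0.0169 = 0.93894
Maximum is SGD→USD→CAD→SGD at 1.0424; arbitrage exists.

1.0424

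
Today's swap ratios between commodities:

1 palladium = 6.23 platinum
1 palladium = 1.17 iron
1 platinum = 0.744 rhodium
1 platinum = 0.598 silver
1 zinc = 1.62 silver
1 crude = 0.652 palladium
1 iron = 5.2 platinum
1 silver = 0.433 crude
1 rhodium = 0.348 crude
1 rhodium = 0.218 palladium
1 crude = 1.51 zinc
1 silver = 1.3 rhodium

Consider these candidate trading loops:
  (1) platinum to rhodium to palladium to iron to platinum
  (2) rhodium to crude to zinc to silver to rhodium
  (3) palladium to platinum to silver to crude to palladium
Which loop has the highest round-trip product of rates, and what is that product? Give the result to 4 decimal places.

(1) 0.744 × 0.218 × 1.17 × 5.2 = 0.98678
(2) 0.348 × 1.51 × 1.62 × 1.3 = 1.10666
(3) 6.23 × 0.598 × 0.433 × 0.652 = 1.05178
Highest is cycle (2) at 1.1067 (>1, arbitrage).

1.1067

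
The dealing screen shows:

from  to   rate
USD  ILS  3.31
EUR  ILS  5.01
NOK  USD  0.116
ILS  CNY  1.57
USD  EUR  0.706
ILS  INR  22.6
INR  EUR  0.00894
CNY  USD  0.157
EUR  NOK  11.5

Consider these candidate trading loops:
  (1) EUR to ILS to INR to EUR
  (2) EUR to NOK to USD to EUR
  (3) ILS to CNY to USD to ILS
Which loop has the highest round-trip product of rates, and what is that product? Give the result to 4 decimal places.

1.0122

(1) 5.01 × 22.6 × 0.00894 = 1.01224
(2) 11.5 × 0.116 × 0.706 = 0.94180
(3) 1.57 × 0.157 × 3.31 = 0.81588
Highest is cycle (1) at 1.0122 (>1, arbitrage).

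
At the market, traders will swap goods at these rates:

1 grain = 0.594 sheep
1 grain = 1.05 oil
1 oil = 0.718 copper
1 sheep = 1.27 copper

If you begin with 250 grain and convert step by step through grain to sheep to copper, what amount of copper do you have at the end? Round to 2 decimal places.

188.60

250 grain × 0.594 = 148.5 sheep
148.5 sheep × 1.27 = 188.595 copper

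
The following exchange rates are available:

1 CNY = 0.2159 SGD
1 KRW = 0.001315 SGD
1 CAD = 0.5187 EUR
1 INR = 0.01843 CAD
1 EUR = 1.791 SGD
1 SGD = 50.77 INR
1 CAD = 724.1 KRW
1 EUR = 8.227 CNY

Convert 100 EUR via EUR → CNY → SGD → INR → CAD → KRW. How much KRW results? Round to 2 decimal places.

100 EUR × 8.227 = 822.7 CNY
822.7 CNY × 0.2159 = 177.62093 SGD
177.62093 SGD × 50.77 = 9017.8146161 INR
9017.8146161 INR × 0.01843 = 166.198323374723 CAD
166.198323374723 CAD × 724.1 = 120344.2059556369243 KRW

120344.21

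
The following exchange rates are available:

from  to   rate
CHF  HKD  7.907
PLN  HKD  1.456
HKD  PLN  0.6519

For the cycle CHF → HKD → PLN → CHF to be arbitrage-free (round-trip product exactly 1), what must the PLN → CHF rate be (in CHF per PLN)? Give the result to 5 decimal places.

0.19400

Known legs of the cycle: 7.907 × 0.6519 = 5.1545733
For no arbitrage the full-cycle product must be 1, so the missing rate is 1 / 5.1545733 ≈ 0.1940025.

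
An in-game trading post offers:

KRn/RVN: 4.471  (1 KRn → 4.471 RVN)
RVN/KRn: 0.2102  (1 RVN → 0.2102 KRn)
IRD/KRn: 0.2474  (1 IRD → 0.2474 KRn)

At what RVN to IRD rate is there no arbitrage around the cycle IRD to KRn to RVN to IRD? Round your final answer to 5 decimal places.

0.90406

Known legs of the cycle: 0.2474 × 4.471 = 1.1061254
For no arbitrage the full-cycle product must be 1, so the missing rate is 1 / 1.1061254 ≈ 0.9040566.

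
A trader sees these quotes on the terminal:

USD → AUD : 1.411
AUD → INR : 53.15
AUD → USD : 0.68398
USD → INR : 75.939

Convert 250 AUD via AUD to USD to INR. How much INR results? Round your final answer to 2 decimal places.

250 AUD × 0.68398 = 170.995 USD
170.995 USD × 75.939 = 12985.189305 INR

12985.19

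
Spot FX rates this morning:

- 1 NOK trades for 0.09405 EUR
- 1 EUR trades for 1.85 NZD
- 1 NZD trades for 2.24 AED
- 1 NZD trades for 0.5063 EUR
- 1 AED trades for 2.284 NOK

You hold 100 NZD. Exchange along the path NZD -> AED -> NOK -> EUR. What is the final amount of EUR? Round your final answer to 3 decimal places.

48.117

100 NZD × 2.24 = 224 AED
224 AED × 2.284 = 511.616 NOK
511.616 NOK × 0.09405 = 48.1174848 EUR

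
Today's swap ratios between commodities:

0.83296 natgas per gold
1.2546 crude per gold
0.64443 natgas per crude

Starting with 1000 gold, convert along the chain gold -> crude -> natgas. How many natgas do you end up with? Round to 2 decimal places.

808.50

1000 gold × 1.2546 = 1254.6 crude
1254.6 crude × 0.64443 = 808.501878 natgas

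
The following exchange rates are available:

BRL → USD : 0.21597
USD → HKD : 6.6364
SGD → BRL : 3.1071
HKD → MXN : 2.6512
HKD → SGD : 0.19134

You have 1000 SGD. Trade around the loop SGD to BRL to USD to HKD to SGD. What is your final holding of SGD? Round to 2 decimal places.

1000 SGD × 3.1071 = 3107.1 BRL
3107.1 BRL × 0.21597 = 671.040387 USD
671.040387 USD × 6.6364 = 4453.2924242868 HKD
4453.2924242868 HKD × 0.19134 = 852.092972463036312 SGD

852.09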